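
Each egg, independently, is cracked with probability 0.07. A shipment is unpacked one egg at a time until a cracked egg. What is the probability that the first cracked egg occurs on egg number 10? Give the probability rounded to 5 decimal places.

0.03643

Geometric (trials to first success), p = 0.07.
P(Y = 10) = (1−p)^9 · p = 0.52041 · 0.07 = 0.0364288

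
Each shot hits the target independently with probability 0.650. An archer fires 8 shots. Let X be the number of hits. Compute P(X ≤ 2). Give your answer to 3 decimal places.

X ~ Binomial(8, 0.65); P(X ≤ 2) = Σ C(8,k) p^k (1−p)^(8−k) over k:
  k=0: C(8,0)·0.65^0·0.35^8 = 0.00023
  k=1: C(8,1)·0.65^1·0.35^7 = 0.00335
  k=2: C(8,2)·0.65^2·0.35^6 = 0.02175
Total = 0.02532

0.025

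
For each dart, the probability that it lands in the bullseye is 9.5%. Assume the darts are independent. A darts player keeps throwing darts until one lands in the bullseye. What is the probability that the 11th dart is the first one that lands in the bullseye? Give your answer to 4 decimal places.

Geometric (trials to first success), p = 0.095.
P(Y = 11) = (1−p)^10 · p = 0.36854 · 0.095 = 0.035011

0.0350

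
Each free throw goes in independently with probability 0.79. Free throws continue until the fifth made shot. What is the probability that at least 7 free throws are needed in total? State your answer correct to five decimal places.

0.36920

Needing more than 6 free throws ⇔ fewer than 5 successes in the first 6. With X ~ Binomial(6, 0.79), P(Y > 6) = P(X ≤ 4).
  k=0: C(6,0)·0.79^0·0.21^6 = 0.0000858
  k=1: C(6,1)·0.79^1·0.21^5 = 0.0019359
  k=2: C(6,2)·0.79^2·0.21^4 = 0.0182063
  k=3: C(6,3)·0.79^3·0.21^3 = 0.0913207
  k=4: C(6,4)·0.79^4·0.21^2 = 0.2576548
P(X ≤ 4) = 0.3692034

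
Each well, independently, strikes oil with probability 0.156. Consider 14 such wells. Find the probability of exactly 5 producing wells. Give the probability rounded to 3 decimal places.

0.040

X ~ Binomial(n=14, p=0.156).
P(X=5) = C(14,5) · p^5 · (1−p)^9
= 2002 · 9.239e-05 · 0.21731 = 0.04019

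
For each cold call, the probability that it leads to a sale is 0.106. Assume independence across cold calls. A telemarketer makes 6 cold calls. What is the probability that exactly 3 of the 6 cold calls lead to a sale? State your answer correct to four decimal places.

0.0170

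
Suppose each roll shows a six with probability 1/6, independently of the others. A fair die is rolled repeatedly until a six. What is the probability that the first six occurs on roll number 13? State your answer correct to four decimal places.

0.0187

Geometric (trials to first success), p = 0.166667.
P(Y = 13) = (1−p)^12 · p = 0.11216 · 0.166667 = 0.018693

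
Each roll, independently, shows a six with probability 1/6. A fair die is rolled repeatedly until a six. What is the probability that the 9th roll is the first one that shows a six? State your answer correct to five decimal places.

0.03876

Geometric (trials to first success), p = 0.166667.
P(Y = 9) = (1−p)^8 · p = 0.23257 · 0.166667 = 0.0387613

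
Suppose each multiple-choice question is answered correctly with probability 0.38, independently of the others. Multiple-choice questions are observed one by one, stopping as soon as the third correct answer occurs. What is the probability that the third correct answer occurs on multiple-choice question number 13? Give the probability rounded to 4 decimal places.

Y = trial on which the third success occurs; negative binomial, r=3, p=0.38.
P(Y=13) = C(12,2) · p^3 · (1−p)^10
= 66 · 0.054872 · 0.008393 = 0.030396

0.0304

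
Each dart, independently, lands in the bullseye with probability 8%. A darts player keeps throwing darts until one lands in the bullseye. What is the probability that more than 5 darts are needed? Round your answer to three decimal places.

0.659

Y = number of darts to the first success; geometric, p = 0.08.
P(Y > 5) = P(first 5 all fail) = (1−p)^5 = 0.65908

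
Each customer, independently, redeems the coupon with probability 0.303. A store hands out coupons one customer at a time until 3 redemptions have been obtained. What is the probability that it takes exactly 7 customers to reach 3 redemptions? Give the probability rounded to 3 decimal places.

Y = trial on which the third success occurs; negative binomial, r=3, p=0.303.
P(Y=7) = C(6,2) · p^3 · (1−p)^4
= 15 · 0.027818 · 0.23601 = 0.09848

0.098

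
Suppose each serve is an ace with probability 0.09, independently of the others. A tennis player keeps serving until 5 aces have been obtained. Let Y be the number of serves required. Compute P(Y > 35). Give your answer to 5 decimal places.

Needing more than 35 serves ⇔ fewer than 5 successes in the first 35. With X ~ Binomial(35, 0.09), P(Y > 35) = P(X ≤ 4).
  k=0: C(35,0)·0.09^0·0.91^35 = 0.0368510
  k=1: C(35,1)·0.09^1·0.91^34 = 0.1275610
  k=2: C(35,2)·0.09^2·0.91^33 = 0.2144707
  k=3: C(35,3)·0.09^3·0.91^32 = 0.2333252
  k=4: C(35,4)·0.09^4·0.91^31 = 0.1846090
P(X ≤ 4) = 0.7968169

0.79682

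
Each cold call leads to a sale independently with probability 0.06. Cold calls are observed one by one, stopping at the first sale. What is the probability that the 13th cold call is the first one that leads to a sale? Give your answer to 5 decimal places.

Geometric (trials to first success), p = 0.06.
P(Y = 13) = (1−p)^12 · p = 0.47592 · 0.06 = 0.0285552

0.02856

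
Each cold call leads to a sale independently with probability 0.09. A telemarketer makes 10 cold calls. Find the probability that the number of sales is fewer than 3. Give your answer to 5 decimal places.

0.94596

X ~ Binomial(10, 0.09); P(X ≤ 2) = Σ C(10,k) p^k (1−p)^(10−k) over k:
  k=0: C(10,0)·0.09^0·0.91^10 = 0.3894161
  k=1: C(10,1)·0.09^1·0.91^9 = 0.3851368
  k=2: C(10,2)·0.09^2·0.91^8 = 0.1714070
Total = 0.9459600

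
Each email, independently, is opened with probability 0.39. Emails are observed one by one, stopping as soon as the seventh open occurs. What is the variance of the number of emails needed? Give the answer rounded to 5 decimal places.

28.07364

Y = total emails until the seventh success; negative binomial with r=7, p=0.39.
Var(Y) = r(1−p)/p² = 7·0.61 / 0.39² = 28.0736358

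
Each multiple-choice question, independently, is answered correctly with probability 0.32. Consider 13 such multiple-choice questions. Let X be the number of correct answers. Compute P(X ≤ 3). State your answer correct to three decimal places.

0.360

X ~ Binomial(13, 0.32); P(X ≤ 3) = Σ C(13,k) p^k (1−p)^(13−k) over k:
  k=0: C(13,0)·0.32^0·0.68^13 = 0.00665
  k=1: C(13,1)·0.32^1·0.68^12 = 0.04066
  k=2: C(13,2)·0.32^2·0.68^11 = 0.11481
  k=3: C(13,3)·0.32^3·0.68^10 = 0.19811
Total = 0.36023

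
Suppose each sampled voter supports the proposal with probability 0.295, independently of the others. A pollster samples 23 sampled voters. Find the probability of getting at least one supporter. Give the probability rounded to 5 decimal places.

0.99968

P(at least one) = 1 − P(none) = 1 − (1 − 0.295)^23
= 1 − 0.0003224 = 0.9996776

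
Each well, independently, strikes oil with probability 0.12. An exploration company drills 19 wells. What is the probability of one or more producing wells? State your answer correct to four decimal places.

0.9119

P(at least one) = 1 − P(none) = 1 − (1 − 0.12)^19
= 1 − 0.088140 = 0.911860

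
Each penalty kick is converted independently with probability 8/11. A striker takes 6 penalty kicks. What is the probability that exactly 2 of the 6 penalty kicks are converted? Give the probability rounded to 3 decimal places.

X ~ Binomial(n=6, p=0.727273).
P(X=2) = C(6,2) · p^2 · (1−p)^4
= 15 · 0.52893 · 0.0055324 = 0.04389

0.044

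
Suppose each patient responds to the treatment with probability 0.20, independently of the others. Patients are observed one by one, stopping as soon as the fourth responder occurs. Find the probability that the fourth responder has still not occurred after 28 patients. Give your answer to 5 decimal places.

0.16018

Needing more than 28 patients ⇔ fewer than 4 successes in the first 28. With X ~ Binomial(28, 0.20), P(Y > 28) = P(X ≤ 3).
  k=0: C(28,0)·0.20^0·0.80^28 = 0.0019343
  k=1: C(28,1)·0.20^1·0.80^27 = 0.0135400
  k=2: C(28,2)·0.20^2·0.80^26 = 0.0456974
  k=3: C(28,3)·0.20^3·0.80^25 = 0.0990110
P(X ≤ 3) = 0.1601827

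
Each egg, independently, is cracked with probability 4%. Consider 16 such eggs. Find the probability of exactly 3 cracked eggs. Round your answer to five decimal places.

0.02108

X ~ Binomial(n=16, p=0.04).
P(X=3) = C(16,3) · p^3 · (1−p)^13
= 560 · 6.4e-05 · 0.5882 = 0.0210811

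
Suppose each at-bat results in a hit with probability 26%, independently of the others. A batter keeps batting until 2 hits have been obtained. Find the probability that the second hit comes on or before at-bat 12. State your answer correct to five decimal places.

Finishing within 12 at-bats ⇔ at least 2 successes in the first 12. With X ~ Binomial(12, 0.26), P(Y ≤ 12) = 1 − P(X ≤ 1).
  k=0: C(12,0)·0.26^0·0.74^12 = 0.0269638
  k=1: C(12,1)·0.26^1·0.74^11 = 0.1136851
1 − 0.1406489 = 0.8593511

0.85935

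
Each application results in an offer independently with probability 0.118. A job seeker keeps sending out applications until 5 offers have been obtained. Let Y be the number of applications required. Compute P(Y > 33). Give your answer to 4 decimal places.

0.6511

Needing more than 33 applications ⇔ fewer than 5 successes in the first 33. With X ~ Binomial(33, 0.118), P(Y > 33) = P(X ≤ 4).
  k=0: C(33,0)·0.118^0·0.882^33 = 0.015866
  k=1: C(33,1)·0.118^1·0.882^32 = 0.070047
  k=2: C(33,2)·0.118^2·0.882^31 = 0.149942
  k=3: C(33,3)·0.118^3·0.882^30 = 0.207290
  k=4: C(33,4)·0.118^4·0.882^29 = 0.207995
P(X ≤ 4) = 0.651140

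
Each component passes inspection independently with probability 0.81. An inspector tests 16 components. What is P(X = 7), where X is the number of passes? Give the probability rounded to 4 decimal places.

0.0008

X ~ Binomial(n=16, p=0.81).
P(X=7) = C(16,7) · p^7 · (1−p)^9
= 11440 · 0.22877 · 3.2269e-07 = 0.000845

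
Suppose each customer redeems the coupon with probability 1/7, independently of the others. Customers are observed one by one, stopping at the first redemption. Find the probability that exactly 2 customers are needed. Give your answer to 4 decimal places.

Geometric (trials to first success), p = 0.142857.
P(Y = 2) = (1−p)^1 · p = 0.85714 · 0.142857 = 0.122449

0.1224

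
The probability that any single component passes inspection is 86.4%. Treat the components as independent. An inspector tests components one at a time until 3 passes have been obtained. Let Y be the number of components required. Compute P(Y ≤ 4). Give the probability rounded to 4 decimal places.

Finishing within 4 components ⇔ at least 3 successes in the first 4. With X ~ Binomial(4, 0.864), P(Y ≤ 4) = 1 − P(X ≤ 2).
  k=0: C(4,0)·0.864^0·0.136^4 = 0.000342
  k=1: C(4,1)·0.864^1·0.136^3 = 0.008693
  k=2: C(4,2)·0.864^2·0.136^2 = 0.082843
1 − 0.091879 = 0.908121

0.9081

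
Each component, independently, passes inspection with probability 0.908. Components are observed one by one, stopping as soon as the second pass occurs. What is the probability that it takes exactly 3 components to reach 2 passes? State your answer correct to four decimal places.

0.1517

Y = trial on which the second success occurs; negative binomial, r=2, p=0.908.
P(Y=3) = C(2,1) · p^2 · (1−p)^1
= 2 · 0.82446 · 0.092 = 0.151701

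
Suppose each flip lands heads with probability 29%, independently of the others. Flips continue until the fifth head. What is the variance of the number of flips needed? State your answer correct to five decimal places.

Y = total flips until the fifth success; negative binomial with r=5, p=0.29.
Var(Y) = r(1−p)/p² = 5·0.71 / 0.29² = 42.2116528

42.21165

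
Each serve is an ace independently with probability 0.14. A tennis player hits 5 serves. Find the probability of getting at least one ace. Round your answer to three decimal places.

P(at least one) = 1 − P(none) = 1 − (1 − 0.14)^5
= 1 − 0.47043 = 0.52957

0.530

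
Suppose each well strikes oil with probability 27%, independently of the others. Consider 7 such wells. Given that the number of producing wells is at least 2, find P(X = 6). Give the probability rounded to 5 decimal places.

0.00328

X ~ Binomial(7, 0.27). Want P(X=6 | X≥2) = P(X=6) / P(X≥2).
P(X=6) = C(7,6)·0.27^6·0.73^1 = 0.0019797
P(X≥2) = 1 − 0.1104740 − 0.2860217 = 0.6035043
Ratio = 0.0019797 / 0.6035043 = 0.0032804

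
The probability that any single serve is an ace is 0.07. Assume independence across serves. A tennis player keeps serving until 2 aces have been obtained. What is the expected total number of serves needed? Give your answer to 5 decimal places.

28.57143

Y = total serves until the second success; negative binomial with r=2, p=0.07.
E[Y] = r / p = 2 / 0.07 = 28.5714286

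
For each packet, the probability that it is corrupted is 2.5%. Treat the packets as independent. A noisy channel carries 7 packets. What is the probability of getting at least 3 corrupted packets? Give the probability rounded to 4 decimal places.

0.0005

X ~ Binomial(7, 0.025); P(X ≥ 3) = Σ C(7,k) p^k (1−p)^(7−k) over k:
  k=3: C(7,3)·0.025^3·0.975^4 = 0.000494
  k=4: C(7,4)·0.025^4·0.975^3 = 0.000013
  k=5: C(7,5)·0.025^5·0.975^2 = 0.000000
  k=6: C(7,6)·0.025^6·0.975^1 = 0.000000
  k=7: C(7,7)·0.025^7·0.975^0 = 0.000000
Total = 0.000507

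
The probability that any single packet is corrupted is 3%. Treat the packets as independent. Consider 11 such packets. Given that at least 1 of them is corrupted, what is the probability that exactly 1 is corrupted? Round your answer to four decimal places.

0.8548

X ~ Binomial(11, 0.03). Want P(X=1 | X≥1) = P(X=1) / P(X≥1).
P(X=1) = C(11,1)·0.03^1·0.97^10 = 0.243350
P(X≥1) = 1 − 0.715301 = 0.284699
Ratio = 0.243350 / 0.284699 = 0.854763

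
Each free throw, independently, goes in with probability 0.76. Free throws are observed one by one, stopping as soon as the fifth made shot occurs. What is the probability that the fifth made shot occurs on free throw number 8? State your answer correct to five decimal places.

0.12268

Y = trial on which the fifth success occurs; negative binomial, r=5, p=0.76.
P(Y=8) = C(7,4) · p^5 · (1−p)^3
= 35 · 0.25355 · 0.013824 = 0.1226789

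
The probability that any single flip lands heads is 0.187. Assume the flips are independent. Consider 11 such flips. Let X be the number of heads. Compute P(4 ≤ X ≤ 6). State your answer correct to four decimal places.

X ~ Binomial(11, 0.187); P(4 ≤ X ≤ 6) = Σ C(11,k) p^k (1−p)^(11−k) over k:
  k=4: C(11,4)·0.187^4·0.813^7 = 0.094736
  k=5: C(11,5)·0.187^5·0.813^6 = 0.030507
  k=6: C(11,6)·0.187^6·0.813^5 = 0.007017
Total = 0.132259

0.1323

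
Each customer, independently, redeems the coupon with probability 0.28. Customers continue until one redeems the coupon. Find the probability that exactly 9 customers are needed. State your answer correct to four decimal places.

Geometric (trials to first success), p = 0.28.
P(Y = 9) = (1−p)^8 · p = 0.07222 · 0.28 = 0.020222

0.0202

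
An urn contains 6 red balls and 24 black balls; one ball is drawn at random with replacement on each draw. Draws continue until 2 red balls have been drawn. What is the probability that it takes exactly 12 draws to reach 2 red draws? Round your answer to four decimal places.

Y = trial on which the second success occurs; negative binomial, r=2, p=0.20.
P(Y=12) = C(11,1) · p^2 · (1−p)^10
= 11 · 0.04 · 0.10737 = 0.047245

0.0472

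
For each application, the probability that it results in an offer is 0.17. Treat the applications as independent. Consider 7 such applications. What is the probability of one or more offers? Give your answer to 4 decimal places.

0.7286

P(at least one) = 1 − P(none) = 1 − (1 − 0.17)^7
= 1 − 0.271361 = 0.728639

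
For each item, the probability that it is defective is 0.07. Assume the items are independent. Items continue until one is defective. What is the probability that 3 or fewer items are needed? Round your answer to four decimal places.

0.1956

Y = number of items to the first success; geometric, p = 0.07.
P(Y ≤ 3) = 1 − (1−p)^3 = 1 − 0.804357 = 0.195643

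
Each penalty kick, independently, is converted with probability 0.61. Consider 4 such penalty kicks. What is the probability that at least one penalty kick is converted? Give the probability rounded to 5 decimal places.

0.97687

P(at least one) = 1 − P(none) = 1 − (1 − 0.61)^4
= 1 − 0.0231344 = 0.9768656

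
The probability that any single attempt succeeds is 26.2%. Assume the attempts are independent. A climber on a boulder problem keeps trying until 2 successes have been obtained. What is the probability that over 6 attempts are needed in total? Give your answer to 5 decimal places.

0.50570

Needing more than 6 attempts ⇔ fewer than 2 successes in the first 6. With X ~ Binomial(6, 0.262), P(Y > 6) = P(X ≤ 1).
  k=0: C(6,0)·0.262^0·0.738^6 = 0.1615616
  k=1: C(6,1)·0.262^1·0.738^5 = 0.3441394
P(X ≤ 1) = 0.5057010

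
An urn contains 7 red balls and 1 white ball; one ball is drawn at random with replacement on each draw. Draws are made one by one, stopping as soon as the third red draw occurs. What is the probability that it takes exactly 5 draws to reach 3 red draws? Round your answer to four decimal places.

0.0628

Y = trial on which the third success occurs; negative binomial, r=3, p=0.875.
P(Y=5) = C(4,2) · p^3 · (1−p)^2
= 6 · 0.66992 · 0.015625 = 0.062805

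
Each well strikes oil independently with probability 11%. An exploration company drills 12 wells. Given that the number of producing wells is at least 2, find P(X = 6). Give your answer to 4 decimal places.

0.0021

X ~ Binomial(12, 0.11). Want P(X=6 | X≥2) = P(X=6) / P(X≥2).
P(X=6) = C(12,6)·0.11^6·0.89^6 = 0.000814
P(X≥2) = 1 − 0.246990 − 0.366323 = 0.386687
Ratio = 0.000814 / 0.386687 = 0.002104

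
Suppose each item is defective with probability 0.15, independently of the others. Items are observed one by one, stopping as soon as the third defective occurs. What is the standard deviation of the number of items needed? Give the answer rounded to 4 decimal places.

10.6458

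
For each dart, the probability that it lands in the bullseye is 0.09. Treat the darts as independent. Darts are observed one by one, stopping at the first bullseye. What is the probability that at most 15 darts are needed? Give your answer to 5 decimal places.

0.75699

Y = number of darts to the first success; geometric, p = 0.09.
P(Y ≤ 15) = 1 − (1−p)^15 = 1 − 0.2430082 = 0.7569918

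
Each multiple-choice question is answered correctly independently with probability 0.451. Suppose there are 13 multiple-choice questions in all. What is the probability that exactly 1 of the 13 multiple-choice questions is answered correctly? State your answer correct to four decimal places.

0.0044

X ~ Binomial(n=13, p=0.451).
P(X=1) = C(13,1) · p^1 · (1−p)^12
= 13 · 0.451 · 0.00074967 = 0.004395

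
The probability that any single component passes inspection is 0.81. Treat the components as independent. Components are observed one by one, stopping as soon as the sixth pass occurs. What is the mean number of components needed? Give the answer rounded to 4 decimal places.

7.4074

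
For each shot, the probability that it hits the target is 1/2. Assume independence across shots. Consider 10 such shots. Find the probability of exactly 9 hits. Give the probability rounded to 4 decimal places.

0.0098

X ~ Binomial(n=10, p=0.50).
P(X=9) = C(10,9) · p^9 · (1−p)^1
= 10 · 0.0019531 · 0.5 = 0.009766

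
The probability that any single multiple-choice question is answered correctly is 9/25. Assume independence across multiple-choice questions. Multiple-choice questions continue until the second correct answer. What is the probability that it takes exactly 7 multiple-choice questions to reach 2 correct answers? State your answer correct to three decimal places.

0.083

Y = trial on which the second success occurs; negative binomial, r=2, p=0.36.
P(Y=7) = C(6,1) · p^2 · (1−p)^5
= 6 · 0.1296 · 0.10737 = 0.08349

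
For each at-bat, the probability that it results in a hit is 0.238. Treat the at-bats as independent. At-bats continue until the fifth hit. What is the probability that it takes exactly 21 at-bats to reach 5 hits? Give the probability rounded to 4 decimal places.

Y = trial on which the fifth success occurs; negative binomial, r=5, p=0.238.
P(Y=21) = C(20,4) · p^5 · (1−p)^16
= 4845 · 0.00076363 · 0.012921 = 0.047803

0.0478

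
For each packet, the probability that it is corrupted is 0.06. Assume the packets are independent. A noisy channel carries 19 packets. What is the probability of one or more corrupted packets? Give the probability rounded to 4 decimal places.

0.6914

P(at least one) = 1 − P(none) = 1 − (1 − 0.06)^19
= 1 − 0.308624 = 0.691376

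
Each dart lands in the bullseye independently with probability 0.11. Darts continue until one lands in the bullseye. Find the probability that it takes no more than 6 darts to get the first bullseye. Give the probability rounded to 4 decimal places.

0.5030

Y = number of darts to the first success; geometric, p = 0.11.
P(Y ≤ 6) = 1 − (1−p)^6 = 1 − 0.496981 = 0.503019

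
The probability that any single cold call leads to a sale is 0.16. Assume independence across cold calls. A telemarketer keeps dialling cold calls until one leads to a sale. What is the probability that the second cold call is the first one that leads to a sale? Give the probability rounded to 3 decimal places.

Geometric (trials to first success), p = 0.16.
P(Y = 2) = (1−p)^1 · p = 0.84 · 0.16 = 0.13440

0.134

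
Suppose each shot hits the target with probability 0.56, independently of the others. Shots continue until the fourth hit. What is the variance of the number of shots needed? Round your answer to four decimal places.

5.6122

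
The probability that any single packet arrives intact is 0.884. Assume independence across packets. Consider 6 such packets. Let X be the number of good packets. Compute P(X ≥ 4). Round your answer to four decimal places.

X ~ Binomial(6, 0.884); P(X ≥ 4) = Σ C(6,k) p^k (1−p)^(6−k) over k:
  k=4: C(6,4)·0.884^4·0.116^2 = 0.123258
  k=5: C(6,5)·0.884^5·0.116^1 = 0.375725
  k=6: C(6,6)·0.884^6·0.116^0 = 0.477214
Total = 0.976198

0.9762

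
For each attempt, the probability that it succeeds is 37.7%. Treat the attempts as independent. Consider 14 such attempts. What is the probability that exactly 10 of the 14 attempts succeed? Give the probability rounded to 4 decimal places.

0.0087

X ~ Binomial(n=14, p=0.377).
P(X=10) = C(14,10) · p^10 · (1−p)^4
= 1001 · 5.7998e-05 · 0.15064 = 0.008746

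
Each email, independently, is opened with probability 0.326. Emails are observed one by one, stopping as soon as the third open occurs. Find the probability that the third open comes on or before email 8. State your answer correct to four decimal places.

Finishing within 8 emails ⇔ at least 3 successes in the first 8. With X ~ Binomial(8, 0.326), P(Y ≤ 8) = 1 − P(X ≤ 2).
  k=0: C(8,0)·0.326^0·0.674^8 = 0.042587
  k=1: C(8,1)·0.326^1·0.674^7 = 0.164788
  k=2: C(8,2)·0.326^2·0.674^6 = 0.278967
1 − 0.486343 = 0.513657

0.5137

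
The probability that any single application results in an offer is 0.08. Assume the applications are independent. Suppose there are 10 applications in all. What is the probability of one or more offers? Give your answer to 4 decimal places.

P(at least one) = 1 − P(none) = 1 − (1 − 0.08)^10
= 1 − 0.434388 = 0.565612

0.5656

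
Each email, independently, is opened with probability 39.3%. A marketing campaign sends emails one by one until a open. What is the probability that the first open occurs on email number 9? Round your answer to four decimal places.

0.0072

Geometric (trials to first success), p = 0.393.
P(Y = 9) = (1−p)^8 · p = 0.018429 · 0.393 = 0.007243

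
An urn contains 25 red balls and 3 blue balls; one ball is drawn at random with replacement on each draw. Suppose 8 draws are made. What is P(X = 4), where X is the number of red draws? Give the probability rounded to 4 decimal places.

X ~ Binomial(n=8, p=0.892857).
P(X=4) = C(8,4) · p^4 · (1−p)^4
= 70 · 0.63552 · 0.00013178 = 0.005862

0.0059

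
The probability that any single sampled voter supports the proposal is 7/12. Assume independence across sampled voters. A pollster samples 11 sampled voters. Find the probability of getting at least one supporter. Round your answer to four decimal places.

0.9999

P(at least one) = 1 − P(none) = 1 − (1 − 0.583333)^11
= 1 − 0.000066 = 0.999934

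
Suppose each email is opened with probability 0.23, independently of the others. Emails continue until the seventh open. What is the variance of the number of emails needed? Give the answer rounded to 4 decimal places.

101.8904

Y = total emails until the seventh success; negative binomial with r=7, p=0.23.
Var(Y) = r(1−p)/p² = 7·0.77 / 0.23² = 101.890359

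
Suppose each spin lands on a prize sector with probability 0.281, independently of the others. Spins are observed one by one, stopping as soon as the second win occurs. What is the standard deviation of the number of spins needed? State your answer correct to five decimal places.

Y = total spins until the second success; negative binomial with r=2, p=0.281.
SD(Y) = √[r(1−p)/p²] = √(18.2115221) = 4.2674960

4.26750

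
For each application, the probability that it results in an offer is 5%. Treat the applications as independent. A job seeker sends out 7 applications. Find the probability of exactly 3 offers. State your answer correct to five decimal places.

0.00356

X ~ Binomial(n=7, p=0.05).
P(X=3) = C(7,3) · p^3 · (1−p)^4
= 35 · 0.000125 · 0.81451 = 0.0035635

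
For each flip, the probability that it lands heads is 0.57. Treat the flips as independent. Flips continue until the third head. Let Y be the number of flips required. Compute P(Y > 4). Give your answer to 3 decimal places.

0.576

Needing more than 4 flips ⇔ fewer than 3 successes in the first 4. With X ~ Binomial(4, 0.57), P(Y > 4) = P(X ≤ 2).
  k=0: C(4,0)·0.57^0·0.43^4 = 0.03419
  k=1: C(4,1)·0.57^1·0.43^3 = 0.18128
  k=2: C(4,2)·0.57^2·0.43^2 = 0.36044
P(X ≤ 2) = 0.57591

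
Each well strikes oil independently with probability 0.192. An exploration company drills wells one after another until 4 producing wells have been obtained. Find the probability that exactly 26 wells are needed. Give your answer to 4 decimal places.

Y = trial on which the fourth success occurs; negative binomial, r=4, p=0.192.
P(Y=26) = C(25,3) · p^4 · (1−p)^22
= 2300 · 0.001359 · 0.0091844 = 0.028707

0.0287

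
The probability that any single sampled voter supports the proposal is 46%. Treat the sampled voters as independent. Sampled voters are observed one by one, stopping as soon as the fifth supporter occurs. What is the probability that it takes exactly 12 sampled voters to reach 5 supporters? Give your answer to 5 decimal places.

0.09100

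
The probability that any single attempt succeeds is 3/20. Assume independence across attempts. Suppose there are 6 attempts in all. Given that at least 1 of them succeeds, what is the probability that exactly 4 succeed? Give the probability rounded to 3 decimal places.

X ~ Binomial(6, 0.15). Want P(X=4 | X≥1) = P(X=4) / P(X≥1).
P(X=4) = C(6,4)·0.15^4·0.85^2 = 0.00549
P(X≥1) = 1 − 0.37715 = 0.62285
Ratio = 0.00549 / 0.62285 = 0.00881

0.009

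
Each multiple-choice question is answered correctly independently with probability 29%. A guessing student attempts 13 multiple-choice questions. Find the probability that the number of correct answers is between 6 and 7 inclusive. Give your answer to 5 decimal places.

X ~ Binomial(13, 0.29); P(6 ≤ X ≤ 7) = Σ C(13,k) p^k (1−p)^(13−k) over k:
  k=6: C(13,6)·0.29^6·0.71^7 = 0.0928354
  k=7: C(13,7)·0.29^7·0.71^6 = 0.0379187
Total = 0.1307541

0.13075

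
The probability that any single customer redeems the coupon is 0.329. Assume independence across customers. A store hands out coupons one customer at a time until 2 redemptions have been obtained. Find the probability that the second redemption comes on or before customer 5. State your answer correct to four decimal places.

Finishing within 5 customers ⇔ at least 2 successes in the first 5. With X ~ Binomial(5, 0.329), P(Y ≤ 5) = 1 − P(X ≤ 1).
  k=0: C(5,0)·0.329^0·0.671^5 = 0.136023
  k=1: C(5,1)·0.329^1·0.671^4 = 0.333469
1 − 0.469492 = 0.530508

0.5305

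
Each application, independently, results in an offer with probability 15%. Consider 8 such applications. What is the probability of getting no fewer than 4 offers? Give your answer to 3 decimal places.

0.021

X ~ Binomial(8, 0.15); P(X ≥ 4) = Σ C(8,k) p^k (1−p)^(8−k) over k:
  k=4: C(8,4)·0.15^4·0.85^4 = 0.01850
  k=5: C(8,5)·0.15^5·0.85^3 = 0.00261
  k=6: C(8,6)·0.15^6·0.85^2 = 0.00023
  k=7: C(8,7)·0.15^7·0.85^1 = 0.00001
  k=8: C(8,8)·0.15^8·0.85^0 = 0.00000
Total = 0.02135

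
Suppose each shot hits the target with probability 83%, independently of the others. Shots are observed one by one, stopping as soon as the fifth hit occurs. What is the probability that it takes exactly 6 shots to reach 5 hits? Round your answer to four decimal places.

0.3348

Y = trial on which the fifth success occurs; negative binomial, r=5, p=0.83.
P(Y=6) = C(5,4) · p^5 · (1−p)^1
= 5 · 0.3939 · 0.17 = 0.334818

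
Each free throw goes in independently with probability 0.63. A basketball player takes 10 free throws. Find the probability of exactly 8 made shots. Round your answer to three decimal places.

0.153

X ~ Binomial(n=10, p=0.63).
P(X=8) = C(10,8) · p^8 · (1−p)^2
= 45 · 0.024816 · 0.1369 = 0.15288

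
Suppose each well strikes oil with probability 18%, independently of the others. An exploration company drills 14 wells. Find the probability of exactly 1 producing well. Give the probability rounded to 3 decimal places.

X ~ Binomial(n=14, p=0.18).
P(X=1) = C(14,1) · p^1 · (1−p)^13
= 14 · 0.18 · 0.075784 = 0.19098

0.191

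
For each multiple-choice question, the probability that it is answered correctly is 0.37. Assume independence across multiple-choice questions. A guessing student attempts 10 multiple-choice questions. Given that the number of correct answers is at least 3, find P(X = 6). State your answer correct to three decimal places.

0.109

X ~ Binomial(10, 0.37). Want P(X=6 | X≥3) = P(X=6) / P(X≥3).
P(X=6) = C(10,6)·0.37^6·0.63^4 = 0.08488
P(X≥3) = 1 − 0.00985 − 0.05785 − 0.15288 = 0.77943
Ratio = 0.08488 / 0.77943 = 0.10890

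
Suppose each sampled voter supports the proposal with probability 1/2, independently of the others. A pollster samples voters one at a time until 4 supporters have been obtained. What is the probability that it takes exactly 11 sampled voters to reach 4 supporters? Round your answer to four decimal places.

Y = trial on which the fourth success occurs; negative binomial, r=4, p=0.50.
P(Y=11) = C(10,3) · p^4 · (1−p)^7
= 120 · 0.0625 · 0.0078125 = 0.058594

0.0586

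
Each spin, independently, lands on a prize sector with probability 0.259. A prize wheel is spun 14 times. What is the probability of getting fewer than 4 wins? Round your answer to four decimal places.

X ~ Binomial(14, 0.259); P(X ≤ 3) = Σ C(14,k) p^k (1−p)^(14−k) over k:
  k=0: C(14,0)·0.259^0·0.741^14 = 0.015047
  k=1: C(14,1)·0.259^1·0.741^13 = 0.073632
  k=2: C(14,2)·0.259^2·0.741^12 = 0.167286
  k=3: C(14,3)·0.259^3·0.741^11 = 0.233884
Total = 0.489849

0.4898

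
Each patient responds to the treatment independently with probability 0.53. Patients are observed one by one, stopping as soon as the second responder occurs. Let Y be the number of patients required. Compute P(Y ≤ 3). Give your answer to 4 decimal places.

Finishing within 3 patients ⇔ at least 2 successes in the first 3. With X ~ Binomial(3, 0.53), P(Y ≤ 3) = 1 − P(X ≤ 1).
  k=0: C(3,0)·0.53^0·0.47^3 = 0.103823
  k=1: C(3,1)·0.53^1·0.47^2 = 0.351231
1 − 0.455054 = 0.544946

0.5449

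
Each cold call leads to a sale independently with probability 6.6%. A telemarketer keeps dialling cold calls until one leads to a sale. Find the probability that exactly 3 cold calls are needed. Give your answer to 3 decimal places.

Geometric (trials to first success), p = 0.066.
P(Y = 3) = (1−p)^2 · p = 0.87236 · 0.066 = 0.05758

0.058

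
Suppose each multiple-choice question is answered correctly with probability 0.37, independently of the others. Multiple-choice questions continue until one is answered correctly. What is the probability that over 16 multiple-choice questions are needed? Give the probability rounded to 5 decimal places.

0.00062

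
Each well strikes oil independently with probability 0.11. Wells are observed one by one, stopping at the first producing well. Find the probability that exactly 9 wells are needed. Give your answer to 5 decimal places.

0.04330

Geometric (trials to first success), p = 0.11.
P(Y = 9) = (1−p)^8 · p = 0.39366 · 0.11 = 0.0433025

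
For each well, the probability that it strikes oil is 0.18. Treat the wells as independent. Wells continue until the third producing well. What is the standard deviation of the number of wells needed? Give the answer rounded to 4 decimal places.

8.7135

Y = total wells until the third success; negative binomial with r=3, p=0.18.
SD(Y) = √[r(1−p)/p²] = √(75.925926) = 8.713548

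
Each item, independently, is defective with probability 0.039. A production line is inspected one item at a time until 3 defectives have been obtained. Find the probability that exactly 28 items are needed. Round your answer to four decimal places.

0.0077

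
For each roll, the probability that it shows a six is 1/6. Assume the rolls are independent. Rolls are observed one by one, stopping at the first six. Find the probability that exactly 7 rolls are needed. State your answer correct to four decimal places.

0.0558

Geometric (trials to first success), p = 0.166667.
P(Y = 7) = (1−p)^6 · p = 0.3349 · 0.166667 = 0.055816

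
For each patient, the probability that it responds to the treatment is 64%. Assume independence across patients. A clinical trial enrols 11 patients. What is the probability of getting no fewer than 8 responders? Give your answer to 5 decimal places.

0.39813

X ~ Binomial(11, 0.64); P(X ≥ 8) = Σ C(11,k) p^k (1−p)^(11−k) over k:
  k=8: C(11,8)·0.64^8·0.36^3 = 0.2166862
  k=9: C(11,9)·0.64^9·0.36^2 = 0.1284066
  k=10: C(11,10)·0.64^10·0.36^1 = 0.0456557
  k=11: C(11,11)·0.64^11·0.36^0 = 0.0073787
Total = 0.3981272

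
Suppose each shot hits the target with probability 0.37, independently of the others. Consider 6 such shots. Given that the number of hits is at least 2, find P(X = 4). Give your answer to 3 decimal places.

X ~ Binomial(6, 0.37). Want P(X=4 | X≥2) = P(X=4) / P(X≥2).
P(X=4) = C(6,4)·0.37^4·0.63^2 = 0.11158
P(X≥2) = 1 − 0.06252 − 0.22032 = 0.71716
Ratio = 0.11158 / 0.71716 = 0.15558

0.156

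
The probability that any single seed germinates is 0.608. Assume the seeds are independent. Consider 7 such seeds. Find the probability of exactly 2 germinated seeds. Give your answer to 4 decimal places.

X ~ Binomial(n=7, p=0.608).
P(X=2) = C(7,2) · p^2 · (1−p)^5
= 21 · 0.36966 · 0.0092561 = 0.071855

0.0719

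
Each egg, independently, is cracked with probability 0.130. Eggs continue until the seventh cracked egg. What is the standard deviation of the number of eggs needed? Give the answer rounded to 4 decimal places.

18.9830

Y = total eggs until the seventh success; negative binomial with r=7, p=0.13.
SD(Y) = √[r(1−p)/p²] = √(360.355030) = 18.983020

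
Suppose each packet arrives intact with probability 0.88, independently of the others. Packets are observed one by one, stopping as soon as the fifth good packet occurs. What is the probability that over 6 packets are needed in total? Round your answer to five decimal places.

0.15563

Needing more than 6 packets ⇔ fewer than 5 successes in the first 6. With X ~ Binomial(6, 0.88), P(Y > 6) = P(X ≤ 4).
  k=0: C(6,0)·0.88^0·0.12^6 = 0.0000030
  k=1: C(6,1)·0.88^1·0.12^5 = 0.0001314
  k=2: C(6,2)·0.88^2·0.12^4 = 0.0024087
  k=3: C(6,3)·0.88^3·0.12^3 = 0.0235517
  k=4: C(6,4)·0.88^4·0.12^2 = 0.1295342
P(X ≤ 4) = 0.1556289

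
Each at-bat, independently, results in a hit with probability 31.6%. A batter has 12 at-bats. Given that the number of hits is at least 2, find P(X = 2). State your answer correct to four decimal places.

0.1586

X ~ Binomial(12, 0.316). Want P(X=2 | X≥2) = P(X=2) / P(X≥2).
P(X=2) = C(12,2)·0.316^2·0.684^10 = 0.147734
P(X≥2) = 1 − 0.010488 − 0.058141 = 0.931371
Ratio = 0.147734 / 0.931371 = 0.158619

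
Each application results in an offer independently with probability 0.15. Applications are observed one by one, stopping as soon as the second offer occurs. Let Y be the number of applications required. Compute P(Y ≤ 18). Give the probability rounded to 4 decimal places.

0.7759

Finishing within 18 applications ⇔ at least 2 successes in the first 18. With X ~ Binomial(18, 0.15), P(Y ≤ 18) = 1 − P(X ≤ 1).
  k=0: C(18,0)·0.15^0·0.85^18 = 0.053646
  k=1: C(18,1)·0.15^1·0.85^17 = 0.170406
1 − 0.224053 = 0.775947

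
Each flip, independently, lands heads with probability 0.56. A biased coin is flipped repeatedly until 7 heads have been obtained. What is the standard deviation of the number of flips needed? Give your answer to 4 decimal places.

3.1339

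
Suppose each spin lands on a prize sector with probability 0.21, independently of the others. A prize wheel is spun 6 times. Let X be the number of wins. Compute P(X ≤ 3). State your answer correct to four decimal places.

X ~ Binomial(6, 0.21); P(X ≤ 3) = Σ C(6,k) p^k (1−p)^(6−k) over k:
  k=0: C(6,0)·0.21^0·0.79^6 = 0.243087
  k=1: C(6,1)·0.21^1·0.79^5 = 0.387709
  k=2: C(6,2)·0.21^2·0.79^4 = 0.257655
  k=3: C(6,3)·0.21^3·0.79^3 = 0.091321
Total = 0.979772

0.9798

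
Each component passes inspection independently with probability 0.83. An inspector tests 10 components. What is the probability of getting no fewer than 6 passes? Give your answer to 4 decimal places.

X ~ Binomial(10, 0.83); P(X ≥ 6) = Σ C(10,k) p^k (1−p)^(10−k) over k:
  k=6: C(10,6)·0.83^6·0.17^4 = 0.057343
  k=7: C(10,7)·0.83^7·0.17^3 = 0.159983
  k=8: C(10,8)·0.83^8·0.17^2 = 0.292911
  k=9: C(10,9)·0.83^9·0.17^1 = 0.317798
  k=10: C(10,10)·0.83^10·0.17^0 = 0.155160
Total = 0.983196

0.9832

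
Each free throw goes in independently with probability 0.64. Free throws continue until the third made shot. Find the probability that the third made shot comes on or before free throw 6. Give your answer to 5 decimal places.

Finishing within 6 free throws ⇔ at least 3 successes in the first 6. With X ~ Binomial(6, 0.64), P(Y ≤ 6) = 1 − P(X ≤ 2).
  k=0: C(6,0)·0.64^0·0.36^6 = 0.0021768
  k=1: C(6,1)·0.64^1·0.36^5 = 0.0232190
  k=2: C(6,2)·0.64^2·0.36^4 = 0.1031956
1 − 0.1285914 = 0.8714086

0.87141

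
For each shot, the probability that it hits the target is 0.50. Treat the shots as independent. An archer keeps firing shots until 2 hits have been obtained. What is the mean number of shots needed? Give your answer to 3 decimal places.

Y = total shots until the second success; negative binomial with r=2, p=0.50.
E[Y] = r / p = 2 / 0.50 = 4.00000

4.000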